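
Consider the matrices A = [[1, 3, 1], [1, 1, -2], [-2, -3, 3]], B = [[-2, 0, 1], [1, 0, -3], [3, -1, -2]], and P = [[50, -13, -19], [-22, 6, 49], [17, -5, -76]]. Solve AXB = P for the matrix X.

X = [[0, -1, 2], [-3, -3, 2], [1, 5, 5]]

Isolating X: multiply by A⁻¹ from the left and B⁻¹ from the right, so X = A⁻¹PB⁻¹.
det A = -1; the adjugate gives A⁻¹ = [[3, 12, 7], [-1, -5, -3], [1, 3, 2]].
det B = 5, so B⁻¹ = [[-3/5, -1/5, 0], [-7/5, 1/5, -1], [-1/5, -2/5, 0]].
A⁻¹P = [[5, -2, -1], [9, -2, 2], [18, -5, -24]].
X = (A⁻¹P)B⁻¹ = [[0, -1, 2], [-3, -3, 2], [1, 5, 5]].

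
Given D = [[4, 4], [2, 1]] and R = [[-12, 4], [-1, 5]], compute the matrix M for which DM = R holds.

M = [[2, 4], [-5, -3]]

Since D multiplies M on the left, M = D⁻¹R.
D has determinant -4; D⁻¹ = [[-1/4, 1], [1/2, -1]].
M = D⁻¹R = [[-1/4, 1], [1/2, -1]] · [[-12, 4], [-1, 5]] = [[2, 4], [-5, -3]].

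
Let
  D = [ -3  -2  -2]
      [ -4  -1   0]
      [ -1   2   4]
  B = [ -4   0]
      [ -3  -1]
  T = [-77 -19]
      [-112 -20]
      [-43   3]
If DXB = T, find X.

X = D⁻¹TB⁻¹ (apply D⁻¹ on the left and B⁻¹ on the right).
D has determinant -2; D⁻¹ = [[2, -2, 1], [-8, 7, -4], [9/2, -4, 5/2]].
B has determinant 4; B⁻¹ = [[-1/4, 0], [3/4, -1]].
D⁻¹T = [[27, 5], [4, 0], [-6, 2]].
X = (D⁻¹T)B⁻¹ = [[-3, -5], [-1, 0], [3, -2]].

X = [[-3, -5], [-1, 0], [3, -2]]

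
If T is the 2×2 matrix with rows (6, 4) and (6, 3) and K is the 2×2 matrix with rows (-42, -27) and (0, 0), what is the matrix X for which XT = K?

X = [[-6, -1], [0, 0]]

T is on the right of X, so right-multiply by T⁻¹: X = KT⁻¹.
T has determinant -6; T⁻¹ = [[-1/2, 2/3], [1, -1]].
X = KT⁻¹ = [[-42, -27], [0, 0]] · [[-1/2, 2/3], [1, -1]] = [[-6, -1], [0, 0]].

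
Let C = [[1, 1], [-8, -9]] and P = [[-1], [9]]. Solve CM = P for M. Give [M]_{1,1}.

Left-multiplying both sides by C⁻¹ gives M = C⁻¹P.
C has determinant -1; C⁻¹ = [[9, 1], [-8, -1]].
M = C⁻¹P = [[9, 1], [-8, -1]] · [[-1], [9]] = [[0], [-1]].

0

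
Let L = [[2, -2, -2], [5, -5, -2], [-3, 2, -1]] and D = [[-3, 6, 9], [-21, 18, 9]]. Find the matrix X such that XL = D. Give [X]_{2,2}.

Since L sits to the right of X, X = DL⁻¹.
L has determinant 6; L⁻¹ = [[3/2, -1, -1], [11/6, -4/3, -1], [-5/6, 1/3, 0]].
X = DL⁻¹ = [[-3, 6, 9], [-21, 18, 9]] · [[3/2, -1, -1], [11/6, -4/3, -1], [-5/6, 1/3, 0]] = [[-1, -2, -3], [-6, 0, 3]].

0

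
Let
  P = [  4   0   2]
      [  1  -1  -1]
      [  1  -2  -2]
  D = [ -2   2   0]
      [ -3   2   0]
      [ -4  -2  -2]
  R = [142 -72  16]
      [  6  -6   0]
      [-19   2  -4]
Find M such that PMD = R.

M = [[-4, -5, -2], [2, -4, -2], [-3, -1, 0]]

Left-multiply by P⁻¹ and right-multiply by D⁻¹: M = P⁻¹RD⁻¹.
P has determinant -2; P⁻¹ = [[0, 2, -1], [-1/2, 5, -3], [1/2, -4, 2]].
det D = -4, so D⁻¹ = [[1, -1, 0], [3/2, -1, 0], [-7/2, 3, -1/2]].
P⁻¹R = [[31, -14, 4], [16, 0, 4], [9, -8, 0]].
M = (P⁻¹R)D⁻¹ = [[-4, -5, -2], [2, -4, -2], [-3, -1, 0]].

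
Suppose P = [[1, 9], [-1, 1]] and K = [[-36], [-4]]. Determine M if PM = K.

Since P multiplies M on the left, M = P⁻¹K.
det P = 10, so P⁻¹ = [[1/10, -9/10], [1/10, 1/10]].
M = P⁻¹K = [[1/10, -9/10], [1/10, 1/10]] · [[-36], [-4]] = [[0], [-4]].

M = [[0], [-4]]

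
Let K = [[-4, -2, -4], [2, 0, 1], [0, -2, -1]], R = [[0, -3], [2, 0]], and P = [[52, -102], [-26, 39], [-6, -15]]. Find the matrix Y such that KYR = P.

Y = K⁻¹PR⁻¹ (apply K⁻¹ on the left and R⁻¹ on the right).
K has determinant 4; K⁻¹ = [[1/2, 3/2, -1/2], [1/2, 1, -1], [-1, -2, 1]].
det R = 6; the adjugate gives R⁻¹ = [[0, 1/2], [-1/3, 0]].
K⁻¹P = [[-10, 15], [6, 3], [-6, 9]].
Y = (K⁻¹P)R⁻¹ = [[-5, -5], [-1, 3], [-3, -3]].

Y = [[-5, -5], [-1, 3], [-3, -3]]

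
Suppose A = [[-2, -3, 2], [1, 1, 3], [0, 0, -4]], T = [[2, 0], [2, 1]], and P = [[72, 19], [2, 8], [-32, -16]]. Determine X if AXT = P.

X = [[-4, -1], [-3, -3], [0, 4]]

Isolating X: multiply by A⁻¹ from the left and T⁻¹ from the right, so X = A⁻¹PT⁻¹.
A has determinant -4; A⁻¹ = [[1, 3, 11/4], [-1, -2, -2], [0, 0, -1/4]].
det T = 2, so T⁻¹ = [[1/2, 0], [-1, 1]].
A⁻¹P = [[-10, -1], [-12, -3], [8, 4]].
X = (A⁻¹P)T⁻¹ = [[-4, -1], [-3, -3], [0, 4]].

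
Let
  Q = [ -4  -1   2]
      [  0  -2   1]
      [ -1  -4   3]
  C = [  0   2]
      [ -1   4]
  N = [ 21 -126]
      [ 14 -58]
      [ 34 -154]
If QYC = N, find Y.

Isolating Y: multiply by Q⁻¹ from the left and C⁻¹ from the right, so Y = Q⁻¹NC⁻¹.
det Q = 5; the adjugate gives Q⁻¹ = [[-2/5, -1, 3/5], [-1/5, -2, 4/5], [-2/5, -3, 8/5]].
C has determinant 2; C⁻¹ = [[2, -1], [1/2, 0]].
Q⁻¹N = [[-2, 16], [-5, 18], [4, -22]].
Y = (Q⁻¹N)C⁻¹ = [[4, 2], [-1, 5], [-3, -4]].

Y = [[4, 2], [-1, 5], [-3, -4]]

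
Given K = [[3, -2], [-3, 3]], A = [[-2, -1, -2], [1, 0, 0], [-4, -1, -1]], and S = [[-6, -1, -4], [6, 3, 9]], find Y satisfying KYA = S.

Y = [[-1, -4, 0], [-3, -2, 1]]

Left-multiply by K⁻¹ and right-multiply by A⁻¹: Y = K⁻¹SA⁻¹.
det K = 3; the adjugate gives K⁻¹ = [[1, 2/3], [1, 1]].
det A = 1; the adjugate gives A⁻¹ = [[0, 1, 0], [1, -6, -2], [-1, 2, 1]].
K⁻¹S = [[-2, 1, 2], [0, 2, 5]].
Y = (K⁻¹S)A⁻¹ = [[-1, -4, 0], [-3, -2, 1]].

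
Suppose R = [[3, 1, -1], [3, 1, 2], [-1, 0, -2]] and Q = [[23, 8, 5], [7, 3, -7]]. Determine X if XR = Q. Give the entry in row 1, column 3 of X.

Right-multiplying both sides by R⁻¹ gives X = QR⁻¹.
det R = -3, so R⁻¹ = [[2/3, -2/3, -1], [-4/3, 7/3, 3], [-1/3, 1/3, 0]].
X = QR⁻¹ = [[23, 8, 5], [7, 3, -7]] · [[2/3, -2/3, -1], [-4/3, 7/3, 3], [-1/3, 1/3, 0]] = [[3, 5, 1], [3, 0, 2]].

1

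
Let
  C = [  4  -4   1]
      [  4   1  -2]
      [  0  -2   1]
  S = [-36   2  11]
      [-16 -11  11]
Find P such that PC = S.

P = [[-3, -6, 2], [-1, -3, 6]]

Right-multiplying both sides by C⁻¹ gives P = SC⁻¹.
det C = -4, so C⁻¹ = [[3/4, -1/2, -7/4], [1, -1, -3], [2, -2, -5]].
P = SC⁻¹ = [[-36, 2, 11], [-16, -11, 11]] · [[3/4, -1/2, -7/4], [1, -1, -3], [2, -2, -5]] = [[-3, -6, 2], [-1, -3, 6]].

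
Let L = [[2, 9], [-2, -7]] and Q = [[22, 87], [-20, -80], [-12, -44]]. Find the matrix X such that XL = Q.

X = [[5, -6], [-5, 5], [-1, 5]]

Right-multiplying both sides by L⁻¹ gives X = QL⁻¹.
L has determinant 4; L⁻¹ = [[-7/4, -9/4], [1/2, 1/2]].
X = QL⁻¹ = [[22, 87], [-20, -80], [-12, -44]] · [[-7/4, -9/4], [1/2, 1/2]] = [[5, -6], [-5, 5], [-1, 5]].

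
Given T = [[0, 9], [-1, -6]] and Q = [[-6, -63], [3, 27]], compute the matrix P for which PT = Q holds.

Since T sits to the right of P, P = QT⁻¹.
det T = 9, so T⁻¹ = [[-2/3, -1], [1/9, 0]].
P = QT⁻¹ = [[-6, -63], [3, 27]] · [[-2/3, -1], [1/9, 0]] = [[-3, 6], [1, -3]].

P = [[-3, 6], [1, -3]]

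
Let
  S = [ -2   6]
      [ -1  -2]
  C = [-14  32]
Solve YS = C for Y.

Right-multiplying both sides by S⁻¹ gives Y = CS⁻¹.
det S = 10, so S⁻¹ = [[-1/5, -3/5], [1/10, -1/5]].
Y = CS⁻¹ = [[-14, 32]] · [[-1/5, -3/5], [1/10, -1/5]] = [[6, 2]].

Y = [[6, 2]]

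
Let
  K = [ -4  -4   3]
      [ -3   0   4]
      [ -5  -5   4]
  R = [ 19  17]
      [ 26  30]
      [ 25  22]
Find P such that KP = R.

P = [[-2, -6], [1, 4], [5, 3]]

K is on the left of P, so left-multiply by K⁻¹: P = K⁻¹R.
det K = -3, so K⁻¹ = [[-20/3, -1/3, 16/3], [8/3, 1/3, -7/3], [-5, 0, 4]].
P = K⁻¹R = [[-20/3, -1/3, 16/3], [8/3, 1/3, -7/3], [-5, 0, 4]] · [[19, 17], [26, 30], [25, 22]] = [[-2, -6], [1, 4], [5, 3]].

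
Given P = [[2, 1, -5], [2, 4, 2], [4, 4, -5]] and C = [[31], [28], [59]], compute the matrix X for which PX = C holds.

X = [[5], [6], [-3]]

Since P multiplies X on the left, X = P⁻¹C.
det P = 2, so P⁻¹ = [[-14, -15/2, 11], [9, 5, -7], [-4, -2, 3]].
X = P⁻¹C = [[-14, -15/2, 11], [9, 5, -7], [-4, -2, 3]] · [[31], [28], [59]] = [[5], [6], [-3]].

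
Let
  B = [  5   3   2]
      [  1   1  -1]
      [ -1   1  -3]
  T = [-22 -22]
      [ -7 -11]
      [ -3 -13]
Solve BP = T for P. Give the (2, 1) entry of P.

Since B multiplies P on the left, P = B⁻¹T.
det B = 6; the adjugate gives B⁻¹ = [[-1/3, 11/6, -5/6], [2/3, -13/6, 7/6], [1/3, -4/3, 1/3]].
P = B⁻¹T = [[-1/3, 11/6, -5/6], [2/3, -13/6, 7/6], [1/3, -4/3, 1/3]] · [[-22, -22], [-7, -11], [-3, -13]] = [[-3, -2], [-3, -6], [1, 3]].

-3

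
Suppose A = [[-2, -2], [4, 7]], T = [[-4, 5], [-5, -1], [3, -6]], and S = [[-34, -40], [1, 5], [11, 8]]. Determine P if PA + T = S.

PA = S − T = [[-30, -45], [6, 6], [8, 14]].
Since A sits to the right of P, P = (S − T)A⁻¹.
det A = -6, so A⁻¹ = [[-7/6, -1/3], [2/3, 1/3]].
P = (S − T)A⁻¹ = [[5, -5], [-3, 0], [0, 2]].

P = [[5, -5], [-3, 0], [0, 2]]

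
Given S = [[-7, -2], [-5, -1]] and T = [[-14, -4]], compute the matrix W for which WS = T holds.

Right-multiplying both sides by S⁻¹ gives W = TS⁻¹.
det S = -3, so S⁻¹ = [[1/3, -2/3], [-5/3, 7/3]].
W = TS⁻¹ = [[-14, -4]] · [[1/3, -2/3], [-5/3, 7/3]] = [[2, 0]].

W = [[2, 0]]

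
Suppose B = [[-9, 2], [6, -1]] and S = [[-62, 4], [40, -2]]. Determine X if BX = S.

Since B multiplies X on the left, X = B⁻¹S.
det B = -3; the adjugate gives B⁻¹ = [[1/3, 2/3], [2, 3]].
X = B⁻¹S = [[1/3, 2/3], [2, 3]] · [[-62, 4], [40, -2]] = [[6, 0], [-4, 2]].

X = [[6, 0], [-4, 2]]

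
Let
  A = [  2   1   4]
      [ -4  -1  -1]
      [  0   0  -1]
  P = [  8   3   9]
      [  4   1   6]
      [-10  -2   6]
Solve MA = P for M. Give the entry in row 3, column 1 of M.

Right-multiplying both sides by A⁻¹ gives M = PA⁻¹.
A has determinant -2; A⁻¹ = [[-1/2, -1/2, -3/2], [2, 1, 7], [0, 0, -1]].
M = PA⁻¹ = [[8, 3, 9], [4, 1, 6], [-10, -2, 6]] · [[-1/2, -1/2, -3/2], [2, 1, 7], [0, 0, -1]] = [[2, -1, 0], [0, -1, -5], [1, 3, -5]].

1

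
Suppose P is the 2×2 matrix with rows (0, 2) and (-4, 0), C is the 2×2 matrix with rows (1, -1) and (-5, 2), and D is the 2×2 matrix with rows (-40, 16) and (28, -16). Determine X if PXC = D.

X = [[-2, 1], [0, 4]]

X = P⁻¹DC⁻¹ (apply P⁻¹ on the left and C⁻¹ on the right).
det P = 8, so P⁻¹ = [[0, -1/4], [1/2, 0]].
C has determinant -3; C⁻¹ = [[-2/3, -1/3], [-5/3, -1/3]].
P⁻¹D = [[-7, 4], [-20, 8]].
X = (P⁻¹D)C⁻¹ = [[-2, 1], [0, 4]].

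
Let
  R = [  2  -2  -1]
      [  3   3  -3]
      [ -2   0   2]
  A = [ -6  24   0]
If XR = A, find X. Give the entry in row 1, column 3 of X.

3

Right-multiplying both sides by R⁻¹ gives X = AR⁻¹.
det R = 6, so R⁻¹ = [[1, 2/3, 3/2], [0, 1/3, 1/2], [1, 2/3, 2]].
X = AR⁻¹ = [[-6, 24, 0]] · [[1, 2/3, 3/2], [0, 1/3, 1/2], [1, 2/3, 2]] = [[-6, 4, 3]].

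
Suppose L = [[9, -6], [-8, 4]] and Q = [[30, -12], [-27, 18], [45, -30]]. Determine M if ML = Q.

M = [[-2, -6], [-3, 0], [5, 0]]

L is on the right of M, so right-multiply by L⁻¹: M = QL⁻¹.
L has determinant -12; L⁻¹ = [[-1/3, -1/2], [-2/3, -3/4]].
M = QL⁻¹ = [[30, -12], [-27, 18], [45, -30]] · [[-1/3, -1/2], [-2/3, -3/4]] = [[-2, -6], [-3, 0], [5, 0]].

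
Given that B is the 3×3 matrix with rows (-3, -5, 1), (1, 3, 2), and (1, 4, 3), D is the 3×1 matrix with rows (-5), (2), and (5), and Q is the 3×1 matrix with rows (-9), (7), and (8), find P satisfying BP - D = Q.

P = [[-4], [5], [-1]]

BP = Q + D = [[-14], [9], [13]].
Since B multiplies P on the left, P = B⁻¹(Q + D).
det B = 3; the adjugate gives B⁻¹ = [[1/3, 19/3, -13/3], [-1/3, -10/3, 7/3], [1/3, 7/3, -4/3]].
P = B⁻¹(Q + D) = [[-4], [5], [-1]].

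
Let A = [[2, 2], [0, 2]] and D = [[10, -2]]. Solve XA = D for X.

X = [[5, -6]]

Right-multiplying both sides by A⁻¹ gives X = DA⁻¹.
det A = 4, so A⁻¹ = [[1/2, -1/2], [0, 1/2]].
X = DA⁻¹ = [[10, -2]] · [[1/2, -1/2], [0, 1/2]] = [[5, -6]].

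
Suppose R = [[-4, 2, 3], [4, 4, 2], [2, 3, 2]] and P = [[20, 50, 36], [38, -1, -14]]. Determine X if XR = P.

X = [[4, 6, 6], [-6, 5, -3]]

Since R sits to the right of X, X = PR⁻¹.
R has determinant -4; R⁻¹ = [[-1/2, -5/4, 2], [1, 7/2, -5], [-1, -4, 6]].
X = PR⁻¹ = [[20, 50, 36], [38, -1, -14]] · [[-1/2, -5/4, 2], [1, 7/2, -5], [-1, -4, 6]] = [[4, 6, 6], [-6, 5, -3]].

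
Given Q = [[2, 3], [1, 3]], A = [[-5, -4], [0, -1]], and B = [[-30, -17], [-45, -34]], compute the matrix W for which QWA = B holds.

W = [[-3, -5], [4, 1]]

W = Q⁻¹BA⁻¹ (apply Q⁻¹ on the left and A⁻¹ on the right).
Q has determinant 3; Q⁻¹ = [[1, -1], [-1/3, 2/3]].
det A = 5; the adjugate gives A⁻¹ = [[-1/5, 4/5], [0, -1]].
Q⁻¹B = [[15, 17], [-20, -17]].
W = (Q⁻¹B)A⁻¹ = [[-3, -5], [4, 1]].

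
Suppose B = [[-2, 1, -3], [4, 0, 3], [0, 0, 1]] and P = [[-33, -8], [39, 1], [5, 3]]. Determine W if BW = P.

W = [[6, -2], [-6, -3], [5, 3]]

Left-multiplying both sides by B⁻¹ gives W = B⁻¹P.
det B = -4; the adjugate gives B⁻¹ = [[0, 1/4, -3/4], [1, 1/2, 3/2], [0, 0, 1]].
W = B⁻¹P = [[0, 1/4, -3/4], [1, 1/2, 3/2], [0, 0, 1]] · [[-33, -8], [39, 1], [5, 3]] = [[6, -2], [-6, -3], [5, 3]].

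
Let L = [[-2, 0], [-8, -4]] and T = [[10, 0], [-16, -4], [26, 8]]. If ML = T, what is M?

M = [[-5, 0], [4, 1], [-5, -2]]

Right-multiplying both sides by L⁻¹ gives M = TL⁻¹.
L has determinant 8; L⁻¹ = [[-1/2, 0], [1, -1/4]].
M = TL⁻¹ = [[10, 0], [-16, -4], [26, 8]] · [[-1/2, 0], [1, -1/4]] = [[-5, 0], [4, 1], [-5, -2]].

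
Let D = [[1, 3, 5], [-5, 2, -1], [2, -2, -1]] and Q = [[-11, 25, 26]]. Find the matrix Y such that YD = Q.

Y = [[5, 2, -3]]

D is on the right of Y, so right-multiply by D⁻¹: Y = QD⁻¹.
det D = 5, so D⁻¹ = [[-4/5, -7/5, -13/5], [-7/5, -11/5, -24/5], [6/5, 8/5, 17/5]].
Y = QD⁻¹ = [[-11, 25, 26]] · [[-4/5, -7/5, -13/5], [-7/5, -11/5, -24/5], [6/5, 8/5, 17/5]] = [[5, 2, -3]].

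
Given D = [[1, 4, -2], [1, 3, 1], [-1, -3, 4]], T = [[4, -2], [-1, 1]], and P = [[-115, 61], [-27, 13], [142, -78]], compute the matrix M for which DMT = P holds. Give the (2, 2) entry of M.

Isolating M: multiply by D⁻¹ from the left and T⁻¹ from the right, so M = D⁻¹PT⁻¹.
D has determinant -5; D⁻¹ = [[-3, 2, -2], [1, -2/5, 3/5], [0, 1/5, 1/5]].
det T = 2, so T⁻¹ = [[1/2, 1], [1/2, 2]].
D⁻¹P = [[7, -1], [-19, 9], [23, -13]].
M = (D⁻¹P)T⁻¹ = [[3, 5], [-5, -1], [5, -3]].

-1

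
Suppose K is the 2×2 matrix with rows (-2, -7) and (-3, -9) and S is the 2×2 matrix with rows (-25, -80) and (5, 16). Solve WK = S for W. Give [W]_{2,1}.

-1

K is on the right of W, so right-multiply by K⁻¹: W = SK⁻¹.
det K = -3, so K⁻¹ = [[3, -7/3], [-1, 2/3]].
W = SK⁻¹ = [[-25, -80], [5, 16]] · [[3, -7/3], [-1, 2/3]] = [[5, 5], [-1, -1]].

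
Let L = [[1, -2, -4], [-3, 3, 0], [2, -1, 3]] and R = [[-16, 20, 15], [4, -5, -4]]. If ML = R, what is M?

M = [[-3, 5, 1], [1, -1, 0]]

Right-multiplying both sides by L⁻¹ gives M = RL⁻¹.
det L = 3, so L⁻¹ = [[3, 10/3, 4], [3, 11/3, 4], [-1, -1, -1]].
M = RL⁻¹ = [[-16, 20, 15], [4, -5, -4]] · [[3, 10/3, 4], [3, 11/3, 4], [-1, -1, -1]] = [[-3, 5, 1], [1, -1, 0]].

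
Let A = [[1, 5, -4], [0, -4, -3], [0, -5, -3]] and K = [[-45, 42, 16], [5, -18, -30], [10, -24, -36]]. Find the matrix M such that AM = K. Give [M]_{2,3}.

A is on the left of M, so left-multiply by A⁻¹: M = A⁻¹K.
det A = -3, so A⁻¹ = [[1, -35/3, 31/3], [0, 1, -1], [0, -5/3, 4/3]].
M = A⁻¹K = [[1, -35/3, 31/3], [0, 1, -1], [0, -5/3, 4/3]] · [[-45, 42, 16], [5, -18, -30], [10, -24, -36]] = [[0, 4, -6], [-5, 6, 6], [5, -2, 2]].

6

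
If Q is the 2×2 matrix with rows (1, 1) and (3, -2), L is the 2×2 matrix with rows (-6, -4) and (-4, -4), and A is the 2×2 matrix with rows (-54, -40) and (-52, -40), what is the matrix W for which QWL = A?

Left-multiply by Q⁻¹ and right-multiply by L⁻¹: W = Q⁻¹AL⁻¹.
det Q = -5; the adjugate gives Q⁻¹ = [[2/5, 1/5], [3/5, -1/5]].
det L = 8, so L⁻¹ = [[-1/2, 1/2], [1/2, -3/4]].
Q⁻¹A = [[-32, -24], [-22, -16]].
W = (Q⁻¹A)L⁻¹ = [[4, 2], [3, 1]].

W = [[4, 2], [3, 1]]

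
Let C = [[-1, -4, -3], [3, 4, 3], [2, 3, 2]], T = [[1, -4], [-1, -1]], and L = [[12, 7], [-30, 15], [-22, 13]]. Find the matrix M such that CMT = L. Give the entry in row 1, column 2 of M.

Isolating M: multiply by C⁻¹ from the left and T⁻¹ from the right, so M = C⁻¹LT⁻¹.
C has determinant -2; C⁻¹ = [[1/2, 1/2, 0], [0, -2, 3], [-1/2, 5/2, -4]].
det T = -5, so T⁻¹ = [[1/5, -4/5], [-1/5, -1/5]].
C⁻¹L = [[-9, 11], [-6, 9], [7, -18]].
M = (C⁻¹L)T⁻¹ = [[-4, 5], [-3, 3], [5, -2]].

5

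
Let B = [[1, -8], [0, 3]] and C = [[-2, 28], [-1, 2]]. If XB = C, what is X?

X = [[-2, 4], [-1, -2]]

Since B sits to the right of X, X = CB⁻¹.
det B = 3, so B⁻¹ = [[1, 8/3], [0, 1/3]].
X = CB⁻¹ = [[-2, 28], [-1, 2]] · [[1, 8/3], [0, 1/3]] = [[-2, 4], [-1, -2]].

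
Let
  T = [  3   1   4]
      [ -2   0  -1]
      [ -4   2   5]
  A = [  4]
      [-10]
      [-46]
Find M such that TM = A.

Left-multiplying both sides by T⁻¹ gives M = T⁻¹A.
T has determinant 4; T⁻¹ = [[1/2, 3/4, -1/4], [7/2, 31/4, -5/4], [-1, -5/2, 1/2]].
M = T⁻¹A = [[1/2, 3/4, -1/4], [7/2, 31/4, -5/4], [-1, -5/2, 1/2]] · [[4], [-10], [-46]] = [[6], [-6], [-2]].

M = [[6], [-6], [-2]]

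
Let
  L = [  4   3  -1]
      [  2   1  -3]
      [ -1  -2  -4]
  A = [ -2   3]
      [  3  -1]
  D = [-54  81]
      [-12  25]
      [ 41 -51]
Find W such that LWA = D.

W = [[4, -1], [4, 1], [1, -1]]

Isolating W: multiply by L⁻¹ from the left and A⁻¹ from the right, so W = L⁻¹DA⁻¹.
det L = -4; the adjugate gives L⁻¹ = [[5/2, -7/2, 2], [-11/4, 17/4, -5/2], [3/4, -5/4, 1/2]].
det A = -7; the adjugate gives A⁻¹ = [[1/7, 3/7], [3/7, 2/7]].
L⁻¹D = [[-11, 13], [-5, 11], [-5, 4]].
W = (L⁻¹D)A⁻¹ = [[4, -1], [4, 1], [1, -1]].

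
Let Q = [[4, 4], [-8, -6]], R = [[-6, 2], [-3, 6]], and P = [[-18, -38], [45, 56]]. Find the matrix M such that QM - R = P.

QM = P + R = [[-24, -36], [42, 62]].
Since Q multiplies M on the left, M = Q⁻¹(P + R).
det Q = 8; the adjugate gives Q⁻¹ = [[-3/4, -1/2], [1, 1/2]].
M = Q⁻¹(P + R) = [[-3, -4], [-3, -5]].

M = [[-3, -4], [-3, -5]]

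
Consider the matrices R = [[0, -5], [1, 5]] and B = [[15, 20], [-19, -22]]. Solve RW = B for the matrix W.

Left-multiplying both sides by R⁻¹ gives W = R⁻¹B.
R has determinant 5; R⁻¹ = [[1, 1], [-1/5, 0]].
W = R⁻¹B = [[1, 1], [-1/5, 0]] · [[15, 20], [-19, -22]] = [[-4, -2], [-3, -4]].

W = [[-4, -2], [-3, -4]]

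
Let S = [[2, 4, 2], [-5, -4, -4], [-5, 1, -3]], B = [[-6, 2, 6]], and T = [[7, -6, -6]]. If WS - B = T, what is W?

WS = T + B = [[1, -4, 0]].
Right-multiplying both sides by S⁻¹ gives W = (T + B)S⁻¹.
det S = 2, so S⁻¹ = [[8, 7, -4], [5/2, 2, -1], [-25/2, -11, 6]].
W = (T + B)S⁻¹ = [[-2, -1, 0]].

W = [[-2, -1, 0]]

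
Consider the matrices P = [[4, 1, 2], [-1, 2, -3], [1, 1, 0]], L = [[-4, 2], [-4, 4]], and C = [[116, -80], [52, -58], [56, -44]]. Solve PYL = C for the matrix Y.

Y = [[-2, -3], [-4, -5], [-3, 3]]

Left-multiply by P⁻¹ and right-multiply by L⁻¹: Y = P⁻¹CL⁻¹.
det P = 3, so P⁻¹ = [[1, 2/3, -7/3], [-1, -2/3, 10/3], [-1, -1, 3]].
L has determinant -8; L⁻¹ = [[-1/2, 1/4], [-1/2, 1/2]].
P⁻¹C = [[20, -16], [36, -28], [0, 6]].
Y = (P⁻¹C)L⁻¹ = [[-2, -3], [-4, -5], [-3, 3]].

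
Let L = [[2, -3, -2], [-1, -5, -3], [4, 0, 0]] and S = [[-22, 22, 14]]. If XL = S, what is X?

L is on the right of X, so right-multiply by L⁻¹: X = SL⁻¹.
L has determinant -4; L⁻¹ = [[0, 0, 1/4], [3, -2, -2], [-5, 3, 13/4]].
X = SL⁻¹ = [[-22, 22, 14]] · [[0, 0, 1/4], [3, -2, -2], [-5, 3, 13/4]] = [[-4, -2, -4]].

X = [[-4, -2, -4]]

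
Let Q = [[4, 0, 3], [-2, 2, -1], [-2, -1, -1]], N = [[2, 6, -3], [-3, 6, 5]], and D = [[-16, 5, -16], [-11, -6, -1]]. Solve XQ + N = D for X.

X = [[-4, 0, 1], [-2, -4, 4]]

XQ = D − N = [[-18, -1, -13], [-8, -12, -6]].
Q is on the right of X, so right-multiply by Q⁻¹: X = (D − N)Q⁻¹.
det Q = 6; the adjugate gives Q⁻¹ = [[-1/2, -1/2, -1], [0, 1/3, -1/3], [1, 2/3, 4/3]].
X = (D − N)Q⁻¹ = [[-4, 0, 1], [-2, -4, 4]].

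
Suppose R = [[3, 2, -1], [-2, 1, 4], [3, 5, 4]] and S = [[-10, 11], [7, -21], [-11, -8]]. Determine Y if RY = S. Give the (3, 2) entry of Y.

R is on the left of Y, so left-multiply by R⁻¹: Y = R⁻¹S.
det R = 5; the adjugate gives R⁻¹ = [[-16/5, -13/5, 9/5], [4, 3, -2], [-13/5, -9/5, 7/5]].
Y = R⁻¹S = [[-16/5, -13/5, 9/5], [4, 3, -2], [-13/5, -9/5, 7/5]] · [[-10, 11], [7, -21], [-11, -8]] = [[-6, 5], [3, -3], [-2, -2]].

-2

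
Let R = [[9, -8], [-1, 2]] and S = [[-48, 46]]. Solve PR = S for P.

Since R sits to the right of P, P = SR⁻¹.
det R = 10, so R⁻¹ = [[1/5, 4/5], [1/10, 9/10]].
P = SR⁻¹ = [[-48, 46]] · [[1/5, 4/5], [1/10, 9/10]] = [[-5, 3]].

P = [[-5, 3]]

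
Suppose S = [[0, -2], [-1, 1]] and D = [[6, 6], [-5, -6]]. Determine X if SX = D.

X = [[2, 3], [-3, -3]]

Left-multiplying both sides by S⁻¹ gives X = S⁻¹D.
det S = -2; the adjugate gives S⁻¹ = [[-1/2, -1], [-1/2, 0]].
X = S⁻¹D = [[-1/2, -1], [-1/2, 0]] · [[6, 6], [-5, -6]] = [[2, 3], [-3, -3]].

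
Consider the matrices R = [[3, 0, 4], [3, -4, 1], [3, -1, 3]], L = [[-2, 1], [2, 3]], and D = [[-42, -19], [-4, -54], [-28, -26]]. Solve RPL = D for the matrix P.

P = [[-3, 2], [2, 4], [5, -4]]

Left-multiply by R⁻¹ and right-multiply by L⁻¹: P = R⁻¹DL⁻¹.
det R = 3; the adjugate gives R⁻¹ = [[-11/3, -4/3, 16/3], [-2, -1, 3], [3, 1, -4]].
det L = -8, so L⁻¹ = [[-3/8, 1/8], [1/4, 1/4]].
R⁻¹D = [[10, 3], [4, 14], [-18, -7]].
P = (R⁻¹D)L⁻¹ = [[-3, 2], [2, 4], [5, -4]].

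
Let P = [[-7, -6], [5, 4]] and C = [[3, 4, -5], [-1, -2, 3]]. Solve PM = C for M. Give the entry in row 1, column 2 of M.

2

P is on the left of M, so left-multiply by P⁻¹: M = P⁻¹C.
det P = 2; the adjugate gives P⁻¹ = [[2, 3], [-5/2, -7/2]].
M = P⁻¹C = [[2, 3], [-5/2, -7/2]] · [[3, 4, -5], [-1, -2, 3]] = [[3, 2, -1], [-4, -3, 2]].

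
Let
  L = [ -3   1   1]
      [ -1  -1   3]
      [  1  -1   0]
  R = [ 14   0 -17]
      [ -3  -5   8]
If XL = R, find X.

X = [[-2, -5, 3], [2, 2, 5]]

Right-multiplying both sides by L⁻¹ gives X = RL⁻¹.
det L = -4; the adjugate gives L⁻¹ = [[-3/4, 1/4, -1], [-3/4, 1/4, -2], [-1/2, 1/2, -1]].
X = RL⁻¹ = [[14, 0, -17], [-3, -5, 8]] · [[-3/4, 1/4, -1], [-3/4, 1/4, -2], [-1/2, 1/2, -1]] = [[-2, -5, 3], [2, 2, 5]].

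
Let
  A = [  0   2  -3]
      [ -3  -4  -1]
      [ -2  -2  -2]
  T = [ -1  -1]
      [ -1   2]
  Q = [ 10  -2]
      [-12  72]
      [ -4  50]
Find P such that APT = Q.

P = A⁻¹QT⁻¹ (apply A⁻¹ on the left and T⁻¹ on the right).
det A = -2; the adjugate gives A⁻¹ = [[-3, -5, 7], [2, 3, -9/2], [1, 2, -3]].
T has determinant -3; T⁻¹ = [[-2/3, -1/3], [-1/3, 1/3]].
A⁻¹Q = [[2, -4], [2, -13], [-2, -8]].
P = (A⁻¹Q)T⁻¹ = [[0, -2], [3, -5], [4, -2]].

P = [[0, -2], [3, -5], [4, -2]]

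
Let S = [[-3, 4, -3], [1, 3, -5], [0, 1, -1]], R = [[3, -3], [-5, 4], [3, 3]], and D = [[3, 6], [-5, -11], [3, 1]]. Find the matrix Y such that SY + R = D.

Y = [[0, -5], [0, 0], [0, 2]]

SY = D − R = [[0, 9], [0, -15], [0, -2]].
Since S multiplies Y on the left, Y = S⁻¹(D − R).
S has determinant -5; S⁻¹ = [[-2/5, -1/5, 11/5], [-1/5, -3/5, 18/5], [-1/5, -3/5, 13/5]].
Y = S⁻¹(D − R) = [[0, -5], [0, 0], [0, 2]].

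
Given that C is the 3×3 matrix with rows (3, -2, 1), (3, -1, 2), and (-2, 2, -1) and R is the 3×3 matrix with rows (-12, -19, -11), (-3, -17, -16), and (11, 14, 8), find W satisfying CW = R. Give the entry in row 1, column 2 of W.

C is on the left of W, so left-multiply by C⁻¹: W = C⁻¹R.
C has determinant -3; C⁻¹ = [[1, 0, 1], [1/3, 1/3, 1], [-4/3, 2/3, -1]].
W = C⁻¹R = [[1, 0, 1], [1/3, 1/3, 1], [-4/3, 2/3, -1]] · [[-12, -19, -11], [-3, -17, -16], [11, 14, 8]] = [[-1, -5, -3], [6, 2, -1], [3, 0, -4]].

-5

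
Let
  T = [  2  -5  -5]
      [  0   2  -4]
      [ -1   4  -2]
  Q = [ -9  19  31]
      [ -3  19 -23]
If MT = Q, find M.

Since T sits to the right of M, M = QT⁻¹.
T has determinant -6; T⁻¹ = [[-2, 5, -5], [-2/3, 3/2, -4/3], [-1/3, 1/2, -2/3]].
M = QT⁻¹ = [[-9, 19, 31], [-3, 19, -23]] · [[-2, 5, -5], [-2/3, 3/2, -4/3], [-1/3, 1/2, -2/3]] = [[-5, -1, -1], [1, 2, 5]].

M = [[-5, -1, -1], [1, 2, 5]]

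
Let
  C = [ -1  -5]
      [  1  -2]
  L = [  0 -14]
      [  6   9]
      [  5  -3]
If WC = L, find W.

C is on the right of W, so right-multiply by C⁻¹: W = LC⁻¹.
C has determinant 7; C⁻¹ = [[-2/7, 5/7], [-1/7, -1/7]].
W = LC⁻¹ = [[0, -14], [6, 9], [5, -3]] · [[-2/7, 5/7], [-1/7, -1/7]] = [[2, 2], [-3, 3], [-1, 4]].

W = [[2, 2], [-3, 3], [-1, 4]]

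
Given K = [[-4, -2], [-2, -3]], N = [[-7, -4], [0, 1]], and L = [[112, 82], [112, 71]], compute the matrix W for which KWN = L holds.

W = [[2, -5], [4, 1]]

W = K⁻¹LN⁻¹ (apply K⁻¹ on the left and N⁻¹ on the right).
K has determinant 8; K⁻¹ = [[-3/8, 1/4], [1/4, -1/2]].
N has determinant -7; N⁻¹ = [[-1/7, -4/7], [0, 1]].
K⁻¹L = [[-14, -13], [-28, -15]].
W = (K⁻¹L)N⁻¹ = [[2, -5], [4, 1]].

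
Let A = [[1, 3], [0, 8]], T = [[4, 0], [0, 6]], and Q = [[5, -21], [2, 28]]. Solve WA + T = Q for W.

WA = Q − T = [[1, -21], [2, 22]].
Right-multiplying both sides by A⁻¹ gives W = (Q − T)A⁻¹.
det A = 8; the adjugate gives A⁻¹ = [[1, -3/8], [0, 1/8]].
W = (Q − T)A⁻¹ = [[1, -3], [2, 2]].

W = [[1, -3], [2, 2]]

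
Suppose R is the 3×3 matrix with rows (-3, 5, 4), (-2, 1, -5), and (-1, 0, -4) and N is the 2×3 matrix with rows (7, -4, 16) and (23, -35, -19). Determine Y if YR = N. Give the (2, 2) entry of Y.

Since R sits to the right of Y, Y = NR⁻¹.
R has determinant 1; R⁻¹ = [[-4, 20, -29], [-3, 16, -23], [1, -5, 7]].
Y = NR⁻¹ = [[7, -4, 16], [23, -35, -19]] · [[-4, 20, -29], [-3, 16, -23], [1, -5, 7]] = [[0, -4, 1], [-6, -5, 5]].

-5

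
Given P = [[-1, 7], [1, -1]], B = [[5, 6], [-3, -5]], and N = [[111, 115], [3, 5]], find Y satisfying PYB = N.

Y = [[5, 1], [5, 2]]

Left-multiply by P⁻¹ and right-multiply by B⁻¹: Y = P⁻¹NB⁻¹.
det P = -6, so P⁻¹ = [[1/6, 7/6], [1/6, 1/6]].
det B = -7; the adjugate gives B⁻¹ = [[5/7, 6/7], [-3/7, -5/7]].
P⁻¹N = [[22, 25], [19, 20]].
Y = (P⁻¹N)B⁻¹ = [[5, 1], [5, 2]].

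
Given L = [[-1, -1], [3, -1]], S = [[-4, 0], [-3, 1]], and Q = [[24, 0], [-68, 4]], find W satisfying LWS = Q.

W = L⁻¹QS⁻¹ (apply L⁻¹ on the left and S⁻¹ on the right).
L has determinant 4; L⁻¹ = [[-1/4, 1/4], [-3/4, -1/4]].
det S = -4, so S⁻¹ = [[-1/4, 0], [-3/4, 1]].
L⁻¹Q = [[-23, 1], [-1, -1]].
W = (L⁻¹Q)S⁻¹ = [[5, 1], [1, -1]].

W = [[5, 1], [1, -1]]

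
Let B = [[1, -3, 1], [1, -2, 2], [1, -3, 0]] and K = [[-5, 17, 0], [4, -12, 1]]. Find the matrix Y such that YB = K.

Y = [[-4, 2, -3], [1, 0, 3]]

Right-multiplying both sides by B⁻¹ gives Y = KB⁻¹.
det B = -1; the adjugate gives B⁻¹ = [[-6, 3, 4], [-2, 1, 1], [1, 0, -1]].
Y = KB⁻¹ = [[-5, 17, 0], [4, -12, 1]] · [[-6, 3, 4], [-2, 1, 1], [1, 0, -1]] = [[-4, 2, -3], [1, 0, 3]].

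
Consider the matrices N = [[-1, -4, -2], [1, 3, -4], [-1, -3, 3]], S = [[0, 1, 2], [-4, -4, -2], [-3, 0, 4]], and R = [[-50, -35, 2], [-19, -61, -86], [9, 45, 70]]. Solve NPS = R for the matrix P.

Left-multiply by N⁻¹ and right-multiply by S⁻¹: P = N⁻¹RS⁻¹.
det N = -1; the adjugate gives N⁻¹ = [[3, -18, -22], [-1, 5, 6], [0, -1, -1]].
det S = -2, so S⁻¹ = [[8, 2, -3], [-11, -3, 4], [6, 3/2, -2]].
N⁻¹R = [[-6, 3, 14], [9, 0, -12], [10, 16, 16]].
P = (N⁻¹R)S⁻¹ = [[3, 0, 2], [0, 0, -3], [0, -4, 2]].

P = [[3, 0, 2], [0, 0, -3], [0, -4, 2]]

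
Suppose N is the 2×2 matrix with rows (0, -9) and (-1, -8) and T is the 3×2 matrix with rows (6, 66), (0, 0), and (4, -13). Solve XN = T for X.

Right-multiplying both sides by N⁻¹ gives X = TN⁻¹.
det N = -9; the adjugate gives N⁻¹ = [[8/9, -1], [-1/9, 0]].
X = TN⁻¹ = [[6, 66], [0, 0], [4, -13]] · [[8/9, -1], [-1/9, 0]] = [[-2, -6], [0, 0], [5, -4]].

X = [[-2, -6], [0, 0], [5, -4]]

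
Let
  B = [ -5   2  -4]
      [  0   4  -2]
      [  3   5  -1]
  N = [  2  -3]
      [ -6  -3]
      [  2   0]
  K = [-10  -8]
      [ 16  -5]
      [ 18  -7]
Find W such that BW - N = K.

BW = K + N = [[-8, -11], [10, -8], [20, -7]].
Since B multiplies W on the left, W = B⁻¹(K + N).
det B = 6, so B⁻¹ = [[1, -3, 2], [-1, 17/6, -5/3], [-2, 31/6, -10/3]].
W = B⁻¹(K + N) = [[2, -1], [3, 0], [1, 4]].

W = [[2, -1], [3, 0], [1, 4]]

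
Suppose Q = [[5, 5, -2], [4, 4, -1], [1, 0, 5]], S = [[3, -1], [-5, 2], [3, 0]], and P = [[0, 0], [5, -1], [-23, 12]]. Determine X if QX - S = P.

X = [[0, -3], [-1, 4], [-4, 3]]

QX = P + S = [[3, -1], [0, 1], [-20, 12]].
Since Q multiplies X on the left, X = Q⁻¹(P + S).
det Q = 3; the adjugate gives Q⁻¹ = [[20/3, -25/3, 1], [-7, 9, -1], [-4/3, 5/3, 0]].
X = Q⁻¹(P + S) = [[0, -3], [-1, 4], [-4, 3]].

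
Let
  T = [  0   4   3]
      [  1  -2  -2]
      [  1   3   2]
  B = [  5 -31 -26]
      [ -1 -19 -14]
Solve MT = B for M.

M = [[-4, 6, -1], [-4, 0, -1]]

Since T sits to the right of M, M = BT⁻¹.
T has determinant -1; T⁻¹ = [[-2, -1, 2], [4, 3, -3], [-5, -4, 4]].
M = BT⁻¹ = [[5, -31, -26], [-1, -19, -14]] · [[-2, -1, 2], [4, 3, -3], [-5, -4, 4]] = [[-4, 6, -1], [-4, 0, -1]].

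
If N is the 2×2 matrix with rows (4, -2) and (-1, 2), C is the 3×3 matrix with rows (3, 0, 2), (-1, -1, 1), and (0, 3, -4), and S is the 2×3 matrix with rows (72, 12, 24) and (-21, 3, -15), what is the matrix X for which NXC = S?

Isolating X: multiply by N⁻¹ from the left and C⁻¹ from the right, so X = N⁻¹SC⁻¹.
N has determinant 6; N⁻¹ = [[1/3, 1/3], [1/6, 2/3]].
det C = -3, so C⁻¹ = [[-1/3, -2, -2/3], [4/3, 4, 5/3], [1, 3, 1]].
N⁻¹S = [[17, 5, 3], [-2, 4, -6]].
X = (N⁻¹S)C⁻¹ = [[4, -5, 0], [0, 2, 2]].

X = [[4, -5, 0], [0, 2, 2]]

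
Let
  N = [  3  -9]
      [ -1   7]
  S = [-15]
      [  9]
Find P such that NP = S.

P = [[-2], [1]]

Left-multiplying both sides by N⁻¹ gives P = N⁻¹S.
det N = 12; the adjugate gives N⁻¹ = [[7/12, 3/4], [1/12, 1/4]].
P = N⁻¹S = [[7/12, 3/4], [1/12, 1/4]] · [[-15], [9]] = [[-2], [1]].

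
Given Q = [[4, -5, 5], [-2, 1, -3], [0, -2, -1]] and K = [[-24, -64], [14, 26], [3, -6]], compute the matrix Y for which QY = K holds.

Since Q multiplies Y on the left, Y = Q⁻¹K.
det Q = 2, so Q⁻¹ = [[-7/2, -15/2, 5], [-1, -2, 1], [2, 4, -3]].
Y = Q⁻¹K = [[-7/2, -15/2, 5], [-1, -2, 1], [2, 4, -3]] · [[-24, -64], [14, 26], [3, -6]] = [[-6, -1], [-1, 6], [-1, -6]].

Y = [[-6, -1], [-1, 6], [-1, -6]]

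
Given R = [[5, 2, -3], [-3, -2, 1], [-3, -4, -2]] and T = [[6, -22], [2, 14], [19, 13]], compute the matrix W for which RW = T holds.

R is on the left of W, so left-multiply by R⁻¹: W = R⁻¹T.
R has determinant 4; R⁻¹ = [[2, 4, -1], [-9/4, -19/4, 1], [3/2, 7/2, -1]].
W = R⁻¹T = [[2, 4, -1], [-9/4, -19/4, 1], [3/2, 7/2, -1]] · [[6, -22], [2, 14], [19, 13]] = [[1, -1], [-4, -4], [-3, 3]].

W = [[1, -1], [-4, -4], [-3, 3]]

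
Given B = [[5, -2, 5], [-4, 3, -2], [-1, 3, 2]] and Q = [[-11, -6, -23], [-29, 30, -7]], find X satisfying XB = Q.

B is on the right of X, so right-multiply by B⁻¹: X = QB⁻¹.
B has determinant -5; B⁻¹ = [[-12/5, -19/5, 11/5], [-2, -3, 2], [9/5, 13/5, -7/5]].
X = QB⁻¹ = [[-11, -6, -23], [-29, 30, -7]] · [[-12/5, -19/5, 11/5], [-2, -3, 2], [9/5, 13/5, -7/5]] = [[-3, 0, -4], [-3, 2, 6]].

X = [[-3, 0, -4], [-3, 2, 6]]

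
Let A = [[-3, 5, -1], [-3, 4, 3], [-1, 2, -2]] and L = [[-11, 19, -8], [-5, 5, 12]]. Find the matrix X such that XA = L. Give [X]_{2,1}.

Since A sits to the right of X, X = LA⁻¹.
det A = -1, so A⁻¹ = [[14, -8, -19], [9, -5, -12], [2, -1, -3]].
X = LA⁻¹ = [[-11, 19, -8], [-5, 5, 12]] · [[14, -8, -19], [9, -5, -12], [2, -1, -3]] = [[1, 1, 5], [-1, 3, -1]].

-1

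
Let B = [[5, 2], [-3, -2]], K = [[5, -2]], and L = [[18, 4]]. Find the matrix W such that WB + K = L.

WB = L − K = [[13, 6]].
Right-multiplying both sides by B⁻¹ gives W = (L − K)B⁻¹.
det B = -4; the adjugate gives B⁻¹ = [[1/2, 1/2], [-3/4, -5/4]].
W = (L − K)B⁻¹ = [[2, -1]].

W = [[2, -1]]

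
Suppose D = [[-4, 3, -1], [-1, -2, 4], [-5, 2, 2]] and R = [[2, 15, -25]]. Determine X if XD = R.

Since D sits to the right of X, X = RD⁻¹.
D has determinant 6; D⁻¹ = [[-2, -4/3, 5/3], [-3, -13/6, 17/6], [-2, -7/6, 11/6]].
X = RD⁻¹ = [[2, 15, -25]] · [[-2, -4/3, 5/3], [-3, -13/6, 17/6], [-2, -7/6, 11/6]] = [[1, -6, 0]].

X = [[1, -6, 0]]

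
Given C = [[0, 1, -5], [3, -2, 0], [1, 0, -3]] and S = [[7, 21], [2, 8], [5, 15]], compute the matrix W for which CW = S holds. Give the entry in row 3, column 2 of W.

-5

Since C multiplies W on the left, W = C⁻¹S.
det C = -1, so C⁻¹ = [[-6, -3, 10], [-9, -5, 15], [-2, -1, 3]].
W = C⁻¹S = [[-6, -3, 10], [-9, -5, 15], [-2, -1, 3]] · [[7, 21], [2, 8], [5, 15]] = [[2, 0], [2, -4], [-1, -5]].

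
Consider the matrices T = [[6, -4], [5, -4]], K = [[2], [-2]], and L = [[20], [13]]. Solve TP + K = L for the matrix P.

TP = L − K = [[18], [15]].
T is on the left of P, so left-multiply by T⁻¹: P = T⁻¹(L − K).
det T = -4; the adjugate gives T⁻¹ = [[1, -1], [5/4, -3/2]].
P = T⁻¹(L − K) = [[3], [0]].

P = [[3], [0]]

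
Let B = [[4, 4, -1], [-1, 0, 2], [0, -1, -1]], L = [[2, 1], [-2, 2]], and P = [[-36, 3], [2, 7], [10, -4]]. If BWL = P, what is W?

Left-multiply by B⁻¹ and right-multiply by L⁻¹: W = B⁻¹PL⁻¹.
B has determinant 3; B⁻¹ = [[2/3, 5/3, 8/3], [-1/3, -4/3, -7/3], [1/3, 4/3, 4/3]].
det L = 6; the adjugate gives L⁻¹ = [[1/3, -1/6], [1/3, 1/3]].
B⁻¹P = [[6, 3], [-14, -1], [4, 5]].
W = (B⁻¹P)L⁻¹ = [[3, 0], [-5, 2], [3, 1]].

W = [[3, 0], [-5, 2], [3, 1]]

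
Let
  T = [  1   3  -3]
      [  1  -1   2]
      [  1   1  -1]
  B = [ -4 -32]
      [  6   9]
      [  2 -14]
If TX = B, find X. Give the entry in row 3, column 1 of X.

T is on the left of X, so left-multiply by T⁻¹: X = T⁻¹B.
T has determinant 2; T⁻¹ = [[-1/2, 0, 3/2], [3/2, 1, -5/2], [1, 1, -2]].
X = T⁻¹B = [[-1/2, 0, 3/2], [3/2, 1, -5/2], [1, 1, -2]] · [[-4, -32], [6, 9], [2, -14]] = [[5, -5], [-5, -4], [-2, 5]].

-2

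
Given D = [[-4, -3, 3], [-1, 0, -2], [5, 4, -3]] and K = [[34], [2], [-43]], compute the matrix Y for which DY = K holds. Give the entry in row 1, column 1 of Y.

Since D multiplies Y on the left, Y = D⁻¹K.
det D = -5, so D⁻¹ = [[-8/5, -3/5, -6/5], [13/5, 3/5, 11/5], [4/5, -1/5, 3/5]].
Y = D⁻¹K = [[-8/5, -3/5, -6/5], [13/5, 3/5, 11/5], [4/5, -1/5, 3/5]] · [[34], [2], [-43]] = [[-4], [-5], [1]].

-4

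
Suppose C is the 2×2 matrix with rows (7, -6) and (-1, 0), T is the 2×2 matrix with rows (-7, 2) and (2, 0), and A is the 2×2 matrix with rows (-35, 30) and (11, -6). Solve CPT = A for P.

P = C⁻¹AT⁻¹ (apply C⁻¹ on the left and T⁻¹ on the right).
det C = -6; the adjugate gives C⁻¹ = [[0, -1], [-1/6, -7/6]].
det T = -4; the adjugate gives T⁻¹ = [[0, 1/2], [1/2, 7/4]].
C⁻¹A = [[-11, 6], [-7, 2]].
P = (C⁻¹A)T⁻¹ = [[3, 5], [1, 0]].

P = [[3, 5], [1, 0]]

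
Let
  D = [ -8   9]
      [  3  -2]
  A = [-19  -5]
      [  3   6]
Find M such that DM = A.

M = [[-1, 4], [-3, 3]]

Since D multiplies M on the left, M = D⁻¹A.
det D = -11, so D⁻¹ = [[2/11, 9/11], [3/11, 8/11]].
M = D⁻¹A = [[2/11, 9/11], [3/11, 8/11]] · [[-19, -5], [3, 6]] = [[-1, 4], [-3, 3]].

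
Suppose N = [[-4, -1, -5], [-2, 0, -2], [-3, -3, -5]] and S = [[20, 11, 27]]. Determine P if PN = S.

P = [[1, -6, -4]]

Since N sits to the right of P, P = SN⁻¹.
det N = -2; the adjugate gives N⁻¹ = [[3, -5, -1], [2, -5/2, -1], [-3, 9/2, 1]].
P = SN⁻¹ = [[20, 11, 27]] · [[3, -5, -1], [2, -5/2, -1], [-3, 9/2, 1]] = [[1, -6, -4]].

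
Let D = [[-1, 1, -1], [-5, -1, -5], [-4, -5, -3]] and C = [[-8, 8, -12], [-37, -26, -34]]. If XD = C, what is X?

Right-multiplying both sides by D⁻¹ gives X = CD⁻¹.
det D = 6, so D⁻¹ = [[-11/3, 4/3, -1], [5/6, -1/6, 0], [7/2, -3/2, 1]].
X = CD⁻¹ = [[-8, 8, -12], [-37, -26, -34]] · [[-11/3, 4/3, -1], [5/6, -1/6, 0], [7/2, -3/2, 1]] = [[-6, 6, -4], [-5, 6, 3]].

X = [[-6, 6, -4], [-5, 6, 3]]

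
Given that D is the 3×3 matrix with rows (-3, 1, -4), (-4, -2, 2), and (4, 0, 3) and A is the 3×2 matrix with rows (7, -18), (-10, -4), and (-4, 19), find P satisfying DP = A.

P = [[2, 1], [-3, 5], [-4, 5]]

Since D multiplies P on the left, P = D⁻¹A.
det D = 6; the adjugate gives D⁻¹ = [[-1, -1/2, -1], [10/3, 7/6, 11/3], [4/3, 2/3, 5/3]].
P = D⁻¹A = [[-1, -1/2, -1], [10/3, 7/6, 11/3], [4/3, 2/3, 5/3]] · [[7, -18], [-10, -4], [-4, 19]] = [[2, 1], [-3, 5], [-4, 5]].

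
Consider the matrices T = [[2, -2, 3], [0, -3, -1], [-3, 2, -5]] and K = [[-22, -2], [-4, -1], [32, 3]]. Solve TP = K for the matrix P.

T is on the left of P, so left-multiply by T⁻¹: P = T⁻¹K.
T has determinant 1; T⁻¹ = [[17, -4, 11], [3, -1, 2], [-9, 2, -6]].
P = T⁻¹K = [[17, -4, 11], [3, -1, 2], [-9, 2, -6]] · [[-22, -2], [-4, -1], [32, 3]] = [[-6, 3], [2, 1], [-2, -2]].

P = [[-6, 3], [2, 1], [-2, -2]]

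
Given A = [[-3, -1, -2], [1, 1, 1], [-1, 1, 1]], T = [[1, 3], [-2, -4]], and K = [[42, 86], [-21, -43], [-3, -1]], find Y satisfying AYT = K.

Y = [[-3, 3], [-3, 3], [5, 4]]

Left-multiply by A⁻¹ and right-multiply by T⁻¹: Y = A⁻¹KT⁻¹.
A has determinant -2; A⁻¹ = [[0, 1/2, -1/2], [1, 5/2, -1/2], [-1, -2, 1]].
det T = 2, so T⁻¹ = [[-2, -3/2], [1, 1/2]].
A⁻¹K = [[-9, -21], [-9, -21], [-3, -1]].
Y = (A⁻¹K)T⁻¹ = [[-3, 3], [-3, 3], [5, 4]].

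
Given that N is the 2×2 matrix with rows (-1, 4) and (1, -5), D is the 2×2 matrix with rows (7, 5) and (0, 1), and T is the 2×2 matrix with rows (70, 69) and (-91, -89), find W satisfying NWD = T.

W = N⁻¹TD⁻¹ (apply N⁻¹ on the left and D⁻¹ on the right).
N has determinant 1; N⁻¹ = [[-5, -4], [-1, -1]].
det D = 7, so D⁻¹ = [[1/7, -5/7], [0, 1]].
N⁻¹T = [[14, 11], [21, 20]].
W = (N⁻¹T)D⁻¹ = [[2, 1], [3, 5]].

W = [[2, 1], [3, 5]]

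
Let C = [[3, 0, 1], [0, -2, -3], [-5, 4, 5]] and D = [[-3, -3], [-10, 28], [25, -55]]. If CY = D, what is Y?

C is on the left of Y, so left-multiply by C⁻¹: Y = C⁻¹D.
det C = -4; the adjugate gives C⁻¹ = [[-1/2, -1, -1/2], [-15/4, -5, -9/4], [5/2, 3, 3/2]].
Y = C⁻¹D = [[-1/2, -1, -1/2], [-15/4, -5, -9/4], [5/2, 3, 3/2]] · [[-3, -3], [-10, 28], [25, -55]] = [[-1, 1], [5, -5], [0, -6]].

Y = [[-1, 1], [5, -5], [0, -6]]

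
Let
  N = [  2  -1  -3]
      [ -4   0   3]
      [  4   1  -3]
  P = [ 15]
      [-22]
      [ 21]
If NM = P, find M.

M = [[4], [-1], [-2]]

Since N multiplies M on the left, M = N⁻¹P.
det N = 6, so N⁻¹ = [[-1/2, -1, -1/2], [0, 1, 1], [-2/3, -1, -2/3]].
M = N⁻¹P = [[-1/2, -1, -1/2], [0, 1, 1], [-2/3, -1, -2/3]] · [[15], [-22], [21]] = [[4], [-1], [-2]].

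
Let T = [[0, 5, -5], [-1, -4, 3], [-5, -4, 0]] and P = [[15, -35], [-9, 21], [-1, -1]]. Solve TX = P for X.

Left-multiplying both sides by T⁻¹ gives X = T⁻¹P.
det T = 5; the adjugate gives T⁻¹ = [[12/5, 4, -1], [-3, -5, 1], [-16/5, -5, 1]].
X = T⁻¹P = [[12/5, 4, -1], [-3, -5, 1], [-16/5, -5, 1]] · [[15, -35], [-9, 21], [-1, -1]] = [[1, 1], [-1, -1], [-4, 6]].

X = [[1, 1], [-1, -1], [-4, 6]]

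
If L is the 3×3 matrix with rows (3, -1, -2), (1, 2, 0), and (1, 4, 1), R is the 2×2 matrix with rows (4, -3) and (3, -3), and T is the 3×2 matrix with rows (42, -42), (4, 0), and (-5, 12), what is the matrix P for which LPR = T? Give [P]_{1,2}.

4

Left-multiply by L⁻¹ and right-multiply by R⁻¹: P = L⁻¹TR⁻¹.
L has determinant 3; L⁻¹ = [[2/3, -7/3, 4/3], [-1/3, 5/3, -2/3], [2/3, -13/3, 7/3]].
det R = -3; the adjugate gives R⁻¹ = [[1, -1], [1, -4/3]].
L⁻¹T = [[12, -12], [-4, 6], [-1, 0]].
P = (L⁻¹T)R⁻¹ = [[0, 4], [2, -4], [-1, 1]].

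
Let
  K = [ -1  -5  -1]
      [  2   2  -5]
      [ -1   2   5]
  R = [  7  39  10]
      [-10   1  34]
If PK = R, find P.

P = [[-5, 3, 4], [1, -2, 5]]

Right-multiplying both sides by K⁻¹ gives P = RK⁻¹.
det K = -1; the adjugate gives K⁻¹ = [[-20, -23, -27], [5, 6, 7], [-6, -7, -8]].
P = RK⁻¹ = [[7, 39, 10], [-10, 1, 34]] · [[-20, -23, -27], [5, 6, 7], [-6, -7, -8]] = [[-5, 3, 4], [1, -2, 5]].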